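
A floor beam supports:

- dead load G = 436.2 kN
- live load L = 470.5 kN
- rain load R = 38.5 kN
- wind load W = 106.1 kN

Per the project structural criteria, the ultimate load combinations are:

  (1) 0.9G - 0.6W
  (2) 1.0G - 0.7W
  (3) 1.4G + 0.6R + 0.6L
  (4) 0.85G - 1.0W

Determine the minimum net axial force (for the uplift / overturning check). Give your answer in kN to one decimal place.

(1) 0.9(436.2) - 0.6(106.1) = 328.9
(2) 1.0(436.2) - 0.7(106.1) = 361.9
(3) 1.4(436.2) + 0.6(38.5) + 0.6(470.5) = 916.1
(4) 0.85(436.2) - 1.0(106.1) = 264.7
Combination 4 gives the minimum: 264.7 kN.

264.7 kN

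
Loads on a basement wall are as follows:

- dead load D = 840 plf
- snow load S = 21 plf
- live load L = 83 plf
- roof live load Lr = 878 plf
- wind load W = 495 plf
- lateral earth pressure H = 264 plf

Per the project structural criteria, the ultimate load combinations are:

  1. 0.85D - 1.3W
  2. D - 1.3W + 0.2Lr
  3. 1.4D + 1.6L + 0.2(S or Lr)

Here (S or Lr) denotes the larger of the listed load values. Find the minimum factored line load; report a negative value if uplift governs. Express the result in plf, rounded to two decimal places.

70.50 plf

(S or Lr) → Lr = 878 plf.
1. 0.85(840) - 1.3(495) = 70.50
2. 1.0(840) - 1.3(495) + 0.2(878) = 372.10
3. 1.4(840) + 1.6(83) + 0.2(878) = 1484.40
Combination 1 gives the minimum: 70.50 plf.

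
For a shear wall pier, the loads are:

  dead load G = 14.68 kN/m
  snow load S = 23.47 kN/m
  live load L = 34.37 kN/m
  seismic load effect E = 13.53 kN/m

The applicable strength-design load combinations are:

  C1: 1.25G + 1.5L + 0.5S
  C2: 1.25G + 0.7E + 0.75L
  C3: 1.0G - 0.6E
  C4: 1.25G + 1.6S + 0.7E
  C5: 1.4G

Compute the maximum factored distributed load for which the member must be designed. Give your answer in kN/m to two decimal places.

81.64 kN/m

C1: 1.25(14.68) + 1.5(34.37) + 0.5(23.47) = 81.64
C2: 1.25(14.68) + 0.7(13.53) + 0.75(34.37) = 18.35 + 9.47 + 25.78 = 53.60
C3: 1.0(14.68) - 0.6(13.53) = 14.68 - 8.12 = 6.56
C4: 1.25(14.68) + 1.6(23.47) + 0.7(13.53) = 18.35 + 37.55 + 9.47 = 65.37
C5: 1.4(14.68) = 20.55
Maximum is from combination 1.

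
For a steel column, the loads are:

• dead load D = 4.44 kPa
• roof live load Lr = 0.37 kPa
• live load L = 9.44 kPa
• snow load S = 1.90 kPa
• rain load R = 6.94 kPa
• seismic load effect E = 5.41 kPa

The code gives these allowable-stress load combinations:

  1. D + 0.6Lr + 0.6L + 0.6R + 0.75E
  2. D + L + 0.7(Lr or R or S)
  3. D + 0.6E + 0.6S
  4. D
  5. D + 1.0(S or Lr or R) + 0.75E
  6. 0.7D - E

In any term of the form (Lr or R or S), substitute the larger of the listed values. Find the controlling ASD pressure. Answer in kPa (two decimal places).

(Lr or R or S) → R = 6.94 kPa; (S or Lr or R) → R = 6.94 kPa.
1. 1.0(4.44) + 0.6(0.37) + 0.6(9.44) + 0.6(6.94) + 0.75(5.41) = 18.55
2. 1.0(4.44) + 1.0(9.44) + 0.7(6.94) = 18.74
3. 1.0(4.44) + 0.6(5.41) + 0.6(1.90) = 8.83
4. 1.0(4.44) = 4.44
5. 1.0(4.44) + 1.0(6.94) + 0.75(5.41) = 15.44
6. 0.7(4.44) - 1.0(5.41) = -2.30
The controlling combination is 2, giving 18.74 kPa.

18.74 kPa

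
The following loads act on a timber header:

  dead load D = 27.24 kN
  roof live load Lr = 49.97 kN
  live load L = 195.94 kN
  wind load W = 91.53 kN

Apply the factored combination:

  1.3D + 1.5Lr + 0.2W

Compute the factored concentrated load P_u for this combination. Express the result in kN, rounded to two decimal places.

1.3(27.24) + 1.5(49.97) + 0.2(91.53) = 128.67
P_u = 128.67 kN.

128.67 kN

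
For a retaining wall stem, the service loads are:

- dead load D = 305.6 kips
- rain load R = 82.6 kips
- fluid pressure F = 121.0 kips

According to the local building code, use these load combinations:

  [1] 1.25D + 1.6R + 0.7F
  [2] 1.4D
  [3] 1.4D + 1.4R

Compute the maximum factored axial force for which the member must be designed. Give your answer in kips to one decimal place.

[1] 1.25(305.6) + 1.6(82.6) + 0.7(121.0) = 598.9
[2] 1.4(305.6) = 427.8
[3] 1.4(305.6) + 1.4(82.6) = 543.5
Combination 1 governs: P_u = 598.9 kips.

598.9 kips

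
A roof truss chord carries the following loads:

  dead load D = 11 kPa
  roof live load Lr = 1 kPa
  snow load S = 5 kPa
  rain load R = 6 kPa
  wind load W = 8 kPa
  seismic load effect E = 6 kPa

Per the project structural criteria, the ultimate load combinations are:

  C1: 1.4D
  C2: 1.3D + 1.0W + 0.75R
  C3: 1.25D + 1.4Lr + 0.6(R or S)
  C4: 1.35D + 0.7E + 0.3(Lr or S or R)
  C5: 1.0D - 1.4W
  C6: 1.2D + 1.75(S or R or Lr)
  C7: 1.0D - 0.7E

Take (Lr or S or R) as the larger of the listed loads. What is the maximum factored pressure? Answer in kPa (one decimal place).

(R or S) → R = 6 kPa; (Lr or S or R) → R = 6 kPa; (S or R or Lr) → R = 6 kPa.
C1: 1.4(11) = 15.4
C2: 1.3(11) + 1.0(8) + 0.75(6) = 26.8
C3: 1.25(11) + 1.4(1) + 0.6(6) = 18.8
C4: 1.35(11) + 0.7(6) + 0.3(6) = 20.9
C5: 1.0(11) - 1.4(8) = -0.2
C6: 1.2(11) + 1.75(6) = 23.7
C7: 1.0(11) - 0.7(6) = 6.8
The controlling combination is 2, giving 26.8 kPa.

26.8 kPa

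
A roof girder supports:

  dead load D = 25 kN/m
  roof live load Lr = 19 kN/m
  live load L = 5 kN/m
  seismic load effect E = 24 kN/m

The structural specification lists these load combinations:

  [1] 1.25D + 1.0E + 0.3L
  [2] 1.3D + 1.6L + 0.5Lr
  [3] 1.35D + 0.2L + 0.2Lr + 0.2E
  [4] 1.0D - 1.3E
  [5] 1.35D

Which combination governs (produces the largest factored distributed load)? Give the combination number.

[1] 1.25(25) + 1.0(24) + 0.3(5) = 31.3 + 24.0 + 1.5 = 56.8
[2] 1.3(25) + 1.6(5) + 0.5(19) = 32.5 + 8.0 + 9.5 = 50.0
[3] 1.35(25) + 0.2(5) + 0.2(19) + 0.2(24) = 33.8 + 1.0 + 3.8 + 4.8 = 43.4
[4] 1.0(25) - 1.3(24) = 25.0 - 31.2 = -6.2
[5] 1.35(25) = 33.8
The largest value is 56.8 kN/m from combination 1.

Combination 1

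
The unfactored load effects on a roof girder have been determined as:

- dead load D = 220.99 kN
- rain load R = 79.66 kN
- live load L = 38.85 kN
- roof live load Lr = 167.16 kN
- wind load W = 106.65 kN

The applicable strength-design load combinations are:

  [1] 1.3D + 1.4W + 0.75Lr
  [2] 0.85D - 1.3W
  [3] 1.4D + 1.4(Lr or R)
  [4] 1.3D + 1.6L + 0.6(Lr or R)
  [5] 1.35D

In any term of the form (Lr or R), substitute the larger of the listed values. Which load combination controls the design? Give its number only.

Combination 1

(Lr or R) → Lr = 167.16 kN.
[1] 1.3(220.99) + 1.4(106.65) + 0.75(167.16) = 561.97
[2] 0.85(220.99) - 1.3(106.65) = 49.20
[3] 1.4(220.99) + 1.4(167.16) = 543.41
[4] 1.3(220.99) + 1.6(38.85) + 0.6(167.16) = 449.74
[5] 1.35(220.99) = 298.34
The largest value is 561.97 kN from combination 1.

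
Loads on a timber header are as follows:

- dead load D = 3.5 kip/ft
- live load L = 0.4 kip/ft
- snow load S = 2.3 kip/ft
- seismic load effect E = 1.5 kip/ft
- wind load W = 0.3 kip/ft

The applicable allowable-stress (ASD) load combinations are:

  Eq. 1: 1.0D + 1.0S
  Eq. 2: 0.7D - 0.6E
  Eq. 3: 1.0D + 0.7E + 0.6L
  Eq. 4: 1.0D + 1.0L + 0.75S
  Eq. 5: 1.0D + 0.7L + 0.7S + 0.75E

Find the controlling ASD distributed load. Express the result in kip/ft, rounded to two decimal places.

Eq. 1: 1.0(3.5) + 1.0(2.3) = 3.50 + 2.30 = 5.80
Eq. 2: 0.7(3.5) - 0.6(1.5) = 2.45 - 0.90 = 1.55
Eq. 3: 1.0(3.5) + 0.7(1.5) + 0.6(0.4) = 3.50 + 1.05 + 0.24 = 4.79
Eq. 4: 1.0(3.5) + 1.0(0.4) + 0.75(2.3) = 3.50 + 0.40 + 1.73 = 5.63
Eq. 5: 1.0(3.5) + 0.7(0.4) + 0.7(2.3) + 0.75(1.5) = 3.50 + 0.28 + 1.61 + 1.13 = 6.52
Maximum is from combination 5.

6.52 kip/ft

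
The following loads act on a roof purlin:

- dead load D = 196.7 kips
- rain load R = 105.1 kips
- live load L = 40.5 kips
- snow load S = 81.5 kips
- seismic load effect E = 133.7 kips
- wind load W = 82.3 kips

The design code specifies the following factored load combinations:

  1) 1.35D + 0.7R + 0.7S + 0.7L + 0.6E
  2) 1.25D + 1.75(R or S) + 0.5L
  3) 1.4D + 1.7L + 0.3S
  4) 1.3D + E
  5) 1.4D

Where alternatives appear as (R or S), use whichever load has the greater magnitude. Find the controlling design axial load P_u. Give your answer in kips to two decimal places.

504.74 kips

(R or S) → R = 105.1 kips.
1) 1.35(196.7) + 0.7(105.1) + 0.7(81.5) + 0.7(40.5) + 0.6(133.7) = 504.74
2) 1.25(196.7) + 1.75(105.1) + 0.5(40.5) = 450.05
3) 1.4(196.7) + 1.7(40.5) + 0.3(81.5) = 368.68
4) 1.3(196.7) + 1.0(133.7) = 389.41
5) 1.4(196.7) = 275.38
The controlling combination is 1, giving 504.74 kips.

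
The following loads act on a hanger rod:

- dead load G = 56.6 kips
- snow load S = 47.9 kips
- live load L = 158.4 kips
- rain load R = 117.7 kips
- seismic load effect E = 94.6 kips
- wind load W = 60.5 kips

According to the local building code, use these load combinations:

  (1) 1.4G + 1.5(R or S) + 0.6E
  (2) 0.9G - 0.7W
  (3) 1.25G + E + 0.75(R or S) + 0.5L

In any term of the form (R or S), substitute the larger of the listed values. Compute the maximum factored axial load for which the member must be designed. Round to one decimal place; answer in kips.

(R or S) → R = 117.7 kips.
(1) 1.4(56.6) + 1.5(117.7) + 0.6(94.6) = 79.2 + 176.6 + 56.8 = 312.6
(2) 0.9(56.6) - 0.7(60.5) = 8.6
(3) 1.25(56.6) + 1.0(94.6) + 0.75(117.7) + 0.5(158.4) = 332.8
Maximum is from combination 3.

332.8 kips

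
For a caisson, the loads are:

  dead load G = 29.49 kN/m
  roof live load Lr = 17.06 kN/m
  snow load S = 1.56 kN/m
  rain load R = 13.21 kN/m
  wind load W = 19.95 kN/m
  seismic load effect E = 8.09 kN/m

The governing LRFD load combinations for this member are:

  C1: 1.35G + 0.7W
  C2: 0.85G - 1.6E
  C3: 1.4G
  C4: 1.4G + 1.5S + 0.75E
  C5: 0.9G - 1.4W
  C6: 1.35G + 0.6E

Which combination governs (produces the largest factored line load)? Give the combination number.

Combination 1

C1: 1.35(29.49) + 0.7(19.95) = 39.81 + 13.97 = 53.78
C2: 0.85(29.49) - 1.6(8.09) = 12.12
C3: 1.4(29.49) = 41.29
C4: 1.4(29.49) + 1.5(1.56) + 0.75(8.09) = 49.69
C5: 0.9(29.49) - 1.4(19.95) = 26.54 - 27.93 = -1.39
C6: 1.35(29.49) + 0.6(8.09) = 44.67
The largest value is 53.78 kN/m from combination 1.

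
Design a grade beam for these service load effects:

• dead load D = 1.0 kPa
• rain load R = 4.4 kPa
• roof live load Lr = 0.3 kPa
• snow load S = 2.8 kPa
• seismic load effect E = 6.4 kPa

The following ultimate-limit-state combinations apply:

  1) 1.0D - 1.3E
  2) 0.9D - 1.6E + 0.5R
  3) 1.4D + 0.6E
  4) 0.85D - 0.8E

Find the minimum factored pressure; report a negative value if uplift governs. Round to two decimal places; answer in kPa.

-7.32 kPa

1) 1.0(1.0) - 1.3(6.4) = -7.32
2) 0.9(1.0) - 1.6(6.4) + 0.5(4.4) = -7.14
3) 1.4(1.0) + 0.6(6.4) = 5.24
4) 0.85(1.0) - 0.8(6.4) = -4.27
Combination 1 gives the minimum: -7.32 kPa.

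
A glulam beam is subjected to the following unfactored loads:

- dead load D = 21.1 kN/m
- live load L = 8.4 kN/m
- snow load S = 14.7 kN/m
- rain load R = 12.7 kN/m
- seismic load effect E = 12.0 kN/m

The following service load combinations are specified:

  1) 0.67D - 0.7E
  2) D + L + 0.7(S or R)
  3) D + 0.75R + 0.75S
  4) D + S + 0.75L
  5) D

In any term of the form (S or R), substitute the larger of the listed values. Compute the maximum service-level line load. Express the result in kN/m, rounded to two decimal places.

42.10 kN/m

(S or R) → S = 14.7 kN/m.
1) 0.67(21.1) - 0.7(12.0) = 14.14 - 8.40 = 5.74
2) 1.0(21.1) + 1.0(8.4) + 0.7(14.7) = 21.10 + 8.40 + 10.29 = 39.79
3) 1.0(21.1) + 0.75(12.7) + 0.75(14.7) = 41.65
4) 1.0(21.1) + 1.0(14.7) + 0.75(8.4) = 21.10 + 14.70 + 6.30 = 42.10
5) 1.0(21.1) = 21.10
The controlling combination is 4, giving 42.10 kN/m.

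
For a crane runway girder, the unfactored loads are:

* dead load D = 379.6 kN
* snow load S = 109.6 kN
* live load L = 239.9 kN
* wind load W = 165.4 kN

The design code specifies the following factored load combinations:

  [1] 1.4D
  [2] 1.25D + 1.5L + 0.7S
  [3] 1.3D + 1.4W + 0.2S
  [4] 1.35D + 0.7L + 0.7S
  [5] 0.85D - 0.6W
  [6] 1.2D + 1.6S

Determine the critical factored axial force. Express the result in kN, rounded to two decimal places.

911.07 kN

[1] 1.4(379.6) = 531.44
[2] 1.25(379.6) + 1.5(239.9) + 0.7(109.6) = 911.07
[3] 1.3(379.6) + 1.4(165.4) + 0.2(109.6) = 746.96
[4] 1.35(379.6) + 0.7(239.9) + 0.7(109.6) = 757.11
[5] 0.85(379.6) - 0.6(165.4) = 223.42
[6] 1.2(379.6) + 1.6(109.6) = 630.88
Combination 2 governs: N_u = 911.07 kN.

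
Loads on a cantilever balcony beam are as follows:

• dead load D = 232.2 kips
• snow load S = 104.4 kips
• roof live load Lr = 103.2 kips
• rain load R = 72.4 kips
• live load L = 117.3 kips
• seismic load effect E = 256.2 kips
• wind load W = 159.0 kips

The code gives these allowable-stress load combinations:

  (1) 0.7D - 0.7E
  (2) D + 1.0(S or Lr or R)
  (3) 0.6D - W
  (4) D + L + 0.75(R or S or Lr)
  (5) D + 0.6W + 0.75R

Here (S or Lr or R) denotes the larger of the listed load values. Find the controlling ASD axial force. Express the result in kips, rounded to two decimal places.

(S or Lr or R) → S = 104.4 kips; (R or S or Lr) → S = 104.4 kips.
(1) 0.7(232.2) - 0.7(256.2) = -16.80
(2) 1.0(232.2) + 1.0(104.4) = 336.60
(3) 0.6(232.2) - 1.0(159.0) = -19.68
(4) 1.0(232.2) + 1.0(117.3) + 0.75(104.4) = 427.80
(5) 1.0(232.2) + 0.6(159.0) + 0.75(72.4) = 381.90
Combination 4 governs: P = 427.80 kips.

427.80 kips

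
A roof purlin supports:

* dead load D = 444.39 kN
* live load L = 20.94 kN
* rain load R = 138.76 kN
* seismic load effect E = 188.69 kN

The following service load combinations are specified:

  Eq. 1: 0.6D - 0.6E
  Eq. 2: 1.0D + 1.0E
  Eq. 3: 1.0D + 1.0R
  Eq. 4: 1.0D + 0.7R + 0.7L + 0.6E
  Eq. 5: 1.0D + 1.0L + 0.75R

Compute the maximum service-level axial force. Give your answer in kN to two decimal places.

Eq. 1: 0.6(444.39) - 0.6(188.69) = 266.63 - 113.21 = 153.42
Eq. 2: 1.0(444.39) + 1.0(188.69) = 444.39 + 188.69 = 633.08
Eq. 3: 1.0(444.39) + 1.0(138.76) = 444.39 + 138.76 = 583.15
Eq. 4: 1.0(444.39) + 0.7(138.76) + 0.7(20.94) + 0.6(188.69) = 444.39 + 97.13 + 14.66 + 113.21 = 669.39
Eq. 5: 1.0(444.39) + 1.0(20.94) + 0.75(138.76) = 444.39 + 20.94 + 104.07 = 569.40
Combination 4 governs: N = 669.39 kN.

669.39 kN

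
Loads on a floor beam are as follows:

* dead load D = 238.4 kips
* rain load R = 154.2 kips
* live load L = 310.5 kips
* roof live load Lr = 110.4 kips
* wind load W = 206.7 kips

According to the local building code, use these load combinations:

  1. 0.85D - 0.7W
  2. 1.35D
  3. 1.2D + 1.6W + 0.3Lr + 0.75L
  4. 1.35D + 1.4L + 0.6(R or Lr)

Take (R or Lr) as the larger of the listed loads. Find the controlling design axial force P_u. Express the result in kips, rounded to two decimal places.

882.80 kips

(R or Lr) → R = 154.2 kips.
1. 0.85(238.4) - 0.7(206.7) = 202.64 - 144.69 = 57.95
2. 1.35(238.4) = 321.84
3. 1.2(238.4) + 1.6(206.7) + 0.3(110.4) + 0.75(310.5) = 286.08 + 330.72 + 33.12 + 232.88 = 882.80
4. 1.35(238.4) + 1.4(310.5) + 0.6(154.2) = 321.84 + 434.70 + 92.52 = 849.06
Maximum is from combination 3.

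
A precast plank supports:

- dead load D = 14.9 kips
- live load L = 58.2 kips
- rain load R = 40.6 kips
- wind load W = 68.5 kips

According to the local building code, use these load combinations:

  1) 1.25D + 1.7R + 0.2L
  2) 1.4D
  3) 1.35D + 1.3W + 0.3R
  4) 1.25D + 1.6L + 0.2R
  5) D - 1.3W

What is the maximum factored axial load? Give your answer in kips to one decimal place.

1) 1.25(14.9) + 1.7(40.6) + 0.2(58.2) = 99.3
2) 1.4(14.9) = 20.9
3) 1.35(14.9) + 1.3(68.5) + 0.3(40.6) = 121.3
4) 1.25(14.9) + 1.6(58.2) + 0.2(40.6) = 119.9
5) 1.0(14.9) - 1.3(68.5) = -74.2
Maximum is from combination 3.

121.3 kips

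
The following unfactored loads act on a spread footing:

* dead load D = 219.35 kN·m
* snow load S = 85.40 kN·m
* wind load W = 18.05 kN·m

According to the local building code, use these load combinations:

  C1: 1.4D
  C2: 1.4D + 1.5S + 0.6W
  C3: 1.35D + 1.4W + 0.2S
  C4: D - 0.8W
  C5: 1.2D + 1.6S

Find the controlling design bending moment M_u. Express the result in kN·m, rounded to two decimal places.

446.02 kN·m

C1: 1.4(219.35) = 307.09
C2: 1.4(219.35) + 1.5(85.40) + 0.6(18.05) = 446.02
C3: 1.35(219.35) + 1.4(18.05) + 0.2(85.40) = 338.47
C4: 1.0(219.35) - 0.8(18.05) = 204.91
C5: 1.2(219.35) + 1.6(85.40) = 399.86
The controlling combination is 2, giving 446.02 kN·m.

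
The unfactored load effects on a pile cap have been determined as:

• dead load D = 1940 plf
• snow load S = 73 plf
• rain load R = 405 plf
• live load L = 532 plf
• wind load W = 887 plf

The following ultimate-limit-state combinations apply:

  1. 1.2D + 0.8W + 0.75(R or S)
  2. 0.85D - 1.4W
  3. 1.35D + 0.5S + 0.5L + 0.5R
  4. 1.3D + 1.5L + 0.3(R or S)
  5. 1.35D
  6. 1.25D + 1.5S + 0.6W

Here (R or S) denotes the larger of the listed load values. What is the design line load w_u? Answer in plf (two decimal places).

(R or S) → R = 405 plf.
1. 1.2(1940) + 0.8(887) + 0.75(405) = 2328.00 + 709.60 + 303.75 = 3341.35
2. 0.85(1940) - 1.4(887) = 1649.00 - 1241.80 = 407.20
3. 1.35(1940) + 0.5(73) + 0.5(532) + 0.5(405) = 2619.00 + 36.50 + 266.00 + 202.50 = 3124.00
4. 1.3(1940) + 1.5(532) + 0.3(405) = 2522.00 + 798.00 + 121.50 = 3441.50
5. 1.35(1940) = 2619.00
6. 1.25(1940) + 1.5(73) + 0.6(887) = 2425.00 + 109.50 + 532.20 = 3066.70
The controlling combination is 4, giving 3441.50 plf.

3441.50 plf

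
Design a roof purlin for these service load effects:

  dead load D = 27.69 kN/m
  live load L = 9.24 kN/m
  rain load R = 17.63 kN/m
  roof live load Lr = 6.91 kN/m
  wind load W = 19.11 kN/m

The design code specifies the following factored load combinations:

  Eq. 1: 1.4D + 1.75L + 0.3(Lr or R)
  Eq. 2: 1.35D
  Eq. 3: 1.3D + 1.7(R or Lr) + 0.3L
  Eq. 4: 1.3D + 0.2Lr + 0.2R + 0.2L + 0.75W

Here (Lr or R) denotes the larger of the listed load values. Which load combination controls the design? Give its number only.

(Lr or R) → R = 17.63 kN/m; (R or Lr) → R = 17.63 kN/m.
Eq. 1: 1.4(27.69) + 1.75(9.24) + 0.3(17.63) = 38.77 + 16.17 + 5.29 = 60.23
Eq. 2: 1.35(27.69) = 37.38
Eq. 3: 1.3(27.69) + 1.7(17.63) + 0.3(9.24) = 36.00 + 29.97 + 2.77 = 68.74
Eq. 4: 1.3(27.69) + 0.2(6.91) + 0.2(17.63) + 0.2(9.24) + 0.75(19.11) = 36.00 + 1.38 + 3.53 + 1.85 + 14.33 = 57.09
The largest value is 68.74 kN/m from combination 3.

Combination 3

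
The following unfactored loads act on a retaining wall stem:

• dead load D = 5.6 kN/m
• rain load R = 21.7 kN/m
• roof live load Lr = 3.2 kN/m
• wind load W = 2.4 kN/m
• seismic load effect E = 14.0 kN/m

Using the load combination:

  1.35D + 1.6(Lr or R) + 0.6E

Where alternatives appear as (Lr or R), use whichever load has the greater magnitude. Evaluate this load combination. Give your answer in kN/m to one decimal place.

50.7 kN/m

(Lr or R) → R = 21.7 kN/m.
1.35(5.6) + 1.6(21.7) + 0.6(14.0) = 7.6 + 34.7 + 8.4 = 50.7
w_u = 50.7 kN/m.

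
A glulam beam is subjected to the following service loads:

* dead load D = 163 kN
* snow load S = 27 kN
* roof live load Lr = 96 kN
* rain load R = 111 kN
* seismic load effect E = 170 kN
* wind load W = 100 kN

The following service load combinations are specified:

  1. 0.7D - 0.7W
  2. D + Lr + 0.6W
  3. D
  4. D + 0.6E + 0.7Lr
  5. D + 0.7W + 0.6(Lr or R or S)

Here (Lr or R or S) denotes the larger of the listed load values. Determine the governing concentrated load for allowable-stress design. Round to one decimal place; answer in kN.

(Lr or R or S) → R = 111 kN.
1. 0.7(163) - 0.7(100) = 114.1 - 70.0 = 44.1
2. 1.0(163) + 1.0(96) + 0.6(100) = 163.0 + 96.0 + 60.0 = 319.0
3. 1.0(163) = 163.0
4. 1.0(163) + 0.6(170) + 0.7(96) = 163.0 + 102.0 + 67.2 = 332.2
5. 1.0(163) + 0.7(100) + 0.6(111) = 163.0 + 70.0 + 66.6 = 299.6
Combination 4 governs: P = 332.2 kN.

332.2 kN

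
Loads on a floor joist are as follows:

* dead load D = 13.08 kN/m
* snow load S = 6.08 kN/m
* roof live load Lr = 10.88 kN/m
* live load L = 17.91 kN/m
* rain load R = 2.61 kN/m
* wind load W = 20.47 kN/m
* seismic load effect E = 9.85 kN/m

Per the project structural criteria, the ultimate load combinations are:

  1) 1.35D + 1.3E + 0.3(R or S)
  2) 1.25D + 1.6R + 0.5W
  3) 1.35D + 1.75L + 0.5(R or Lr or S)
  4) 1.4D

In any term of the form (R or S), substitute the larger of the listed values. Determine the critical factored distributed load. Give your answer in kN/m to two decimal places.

54.44 kN/m

(R or S) → S = 6.08 kN/m; (R or Lr or S) → Lr = 10.88 kN/m.
1) 1.35(13.08) + 1.3(9.85) + 0.3(6.08) = 17.66 + 12.81 + 1.82 = 32.29
2) 1.25(13.08) + 1.6(2.61) + 0.5(20.47) = 30.76
3) 1.35(13.08) + 1.75(17.91) + 0.5(10.88) = 17.66 + 31.34 + 5.44 = 54.44
4) 1.4(13.08) = 18.31
Combination 3 governs: w_u = 54.44 kN/m.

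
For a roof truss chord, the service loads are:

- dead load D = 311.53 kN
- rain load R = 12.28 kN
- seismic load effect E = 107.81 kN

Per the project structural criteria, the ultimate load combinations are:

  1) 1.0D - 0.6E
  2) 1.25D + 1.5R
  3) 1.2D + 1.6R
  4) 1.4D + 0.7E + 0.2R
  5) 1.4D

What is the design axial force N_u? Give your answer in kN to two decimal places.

1) 1.0(311.53) - 0.6(107.81) = 246.84
2) 1.25(311.53) + 1.5(12.28) = 407.83
3) 1.2(311.53) + 1.6(12.28) = 393.48
4) 1.4(311.53) + 0.7(107.81) + 0.2(12.28) = 514.07
5) 1.4(311.53) = 436.14
The controlling combination is 4, giving 514.07 kN.

514.07 kN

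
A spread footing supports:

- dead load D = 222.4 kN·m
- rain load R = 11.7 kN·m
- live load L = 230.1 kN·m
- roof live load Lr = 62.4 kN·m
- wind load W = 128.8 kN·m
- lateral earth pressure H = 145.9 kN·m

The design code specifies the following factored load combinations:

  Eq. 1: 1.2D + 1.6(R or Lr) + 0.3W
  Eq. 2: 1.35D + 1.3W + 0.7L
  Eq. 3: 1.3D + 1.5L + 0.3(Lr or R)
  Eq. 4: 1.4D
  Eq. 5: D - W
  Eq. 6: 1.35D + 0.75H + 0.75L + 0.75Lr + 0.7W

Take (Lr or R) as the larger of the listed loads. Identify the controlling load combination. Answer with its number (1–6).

(R or Lr) → Lr = 62.4 kN·m; (Lr or R) → Lr = 62.4 kN·m.
Eq. 1: 1.2(222.4) + 1.6(62.4) + 0.3(128.8) = 266.88 + 99.84 + 38.64 = 405.36
Eq. 2: 1.35(222.4) + 1.3(128.8) + 0.7(230.1) = 300.24 + 167.44 + 161.07 = 628.75
Eq. 3: 1.3(222.4) + 1.5(230.1) + 0.3(62.4) = 289.12 + 345.15 + 18.72 = 652.99
Eq. 4: 1.4(222.4) = 311.36
Eq. 5: 1.0(222.4) - 1.0(128.8) = 222.40 - 128.80 = 93.60
Eq. 6: 1.35(222.4) + 0.75(145.9) + 0.75(230.1) + 0.75(62.4) + 0.7(128.8) = 719.20
The largest value is 719.20 kN·m from combination 6.

Combination 6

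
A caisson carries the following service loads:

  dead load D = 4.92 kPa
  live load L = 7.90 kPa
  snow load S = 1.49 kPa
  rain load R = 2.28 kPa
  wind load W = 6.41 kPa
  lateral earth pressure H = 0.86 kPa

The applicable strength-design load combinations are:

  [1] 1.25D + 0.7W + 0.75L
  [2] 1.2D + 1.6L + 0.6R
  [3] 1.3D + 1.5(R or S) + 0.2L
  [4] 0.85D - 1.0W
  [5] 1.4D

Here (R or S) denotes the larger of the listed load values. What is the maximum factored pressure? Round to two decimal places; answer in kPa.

19.91 kPa

(R or S) → R = 2.28 kPa.
[1] 1.25(4.92) + 0.7(6.41) + 0.75(7.90) = 16.56
[2] 1.2(4.92) + 1.6(7.90) + 0.6(2.28) = 5.90 + 12.64 + 1.37 = 19.91
[3] 1.3(4.92) + 1.5(2.28) + 0.2(7.90) = 6.40 + 3.42 + 1.58 = 11.40
[4] 0.85(4.92) - 1.0(6.41) = 4.18 - 6.41 = -2.23
[5] 1.4(4.92) = 6.89
Combination 2 governs: p_u = 19.91 kPa.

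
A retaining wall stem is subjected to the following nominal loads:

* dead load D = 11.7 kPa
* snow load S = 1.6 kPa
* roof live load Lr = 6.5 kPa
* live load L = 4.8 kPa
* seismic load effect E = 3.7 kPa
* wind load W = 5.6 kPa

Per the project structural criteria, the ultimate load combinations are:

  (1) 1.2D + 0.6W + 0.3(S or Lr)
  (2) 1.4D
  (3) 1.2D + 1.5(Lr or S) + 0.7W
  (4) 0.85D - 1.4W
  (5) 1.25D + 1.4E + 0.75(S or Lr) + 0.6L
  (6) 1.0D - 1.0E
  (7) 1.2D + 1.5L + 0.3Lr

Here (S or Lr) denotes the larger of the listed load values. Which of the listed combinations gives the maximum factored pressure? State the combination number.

(S or Lr) → Lr = 6.5 kPa; (Lr or S) → Lr = 6.5 kPa.
(1) 1.2(11.7) + 0.6(5.6) + 0.3(6.5) = 19.35
(2) 1.4(11.7) = 16.38
(3) 1.2(11.7) + 1.5(6.5) + 0.7(5.6) = 27.71
(4) 0.85(11.7) - 1.4(5.6) = 2.11
(5) 1.25(11.7) + 1.4(3.7) + 0.75(6.5) + 0.6(4.8) = 27.56
(6) 1.0(11.7) - 1.0(3.7) = 8.00
(7) 1.2(11.7) + 1.5(4.8) + 0.3(6.5) = 23.19
The largest value is 27.71 kPa from combination 3.

Combination 3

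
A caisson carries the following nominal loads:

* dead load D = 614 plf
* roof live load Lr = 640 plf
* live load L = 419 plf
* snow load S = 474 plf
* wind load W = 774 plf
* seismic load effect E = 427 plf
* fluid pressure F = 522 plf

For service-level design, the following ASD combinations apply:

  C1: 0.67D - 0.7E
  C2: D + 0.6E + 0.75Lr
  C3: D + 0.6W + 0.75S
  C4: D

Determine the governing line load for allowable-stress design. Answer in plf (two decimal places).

C1: 0.67(614) - 0.7(427) = 411.38 - 298.90 = 112.48
C2: 1.0(614) + 0.6(427) + 0.75(640) = 614.00 + 256.20 + 480.00 = 1350.20
C3: 1.0(614) + 0.6(774) + 0.75(474) = 614.00 + 464.40 + 355.50 = 1433.90
C4: 1.0(614) = 614.00
Maximum is from combination 3.

1433.90 plf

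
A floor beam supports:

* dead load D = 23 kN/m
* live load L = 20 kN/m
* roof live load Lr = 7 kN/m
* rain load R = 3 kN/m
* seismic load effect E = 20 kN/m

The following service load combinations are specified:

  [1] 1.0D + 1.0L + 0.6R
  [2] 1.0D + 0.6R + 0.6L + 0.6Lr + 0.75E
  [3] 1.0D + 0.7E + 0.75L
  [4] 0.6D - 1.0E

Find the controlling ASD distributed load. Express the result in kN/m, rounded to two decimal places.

[1] 1.0(23) + 1.0(20) + 0.6(3) = 44.80
[2] 1.0(23) + 0.6(3) + 0.6(20) + 0.6(7) + 0.75(20) = 56.00
[3] 1.0(23) + 0.7(20) + 0.75(20) = 52.00
[4] 0.6(23) - 1.0(20) = -6.20
Combination 2 governs: w = 56.00 kN/m.

56.00 kN/m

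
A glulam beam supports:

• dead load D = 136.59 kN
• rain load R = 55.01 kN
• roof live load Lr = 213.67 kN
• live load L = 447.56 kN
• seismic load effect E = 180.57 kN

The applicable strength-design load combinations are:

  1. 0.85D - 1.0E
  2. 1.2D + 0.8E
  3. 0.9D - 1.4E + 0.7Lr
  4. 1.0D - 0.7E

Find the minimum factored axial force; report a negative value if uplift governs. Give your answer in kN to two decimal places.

1. 0.85(136.59) - 1.0(180.57) = 116.10 - 180.57 = -64.47
2. 1.2(136.59) + 0.8(180.57) = 308.36
3. 0.9(136.59) - 1.4(180.57) + 0.7(213.67) = 122.93 - 252.80 + 149.57 = 19.70
4. 1.0(136.59) - 0.7(180.57) = 136.59 - 126.40 = 10.19
Combination 1 gives the minimum: -64.47 kN.

-64.47 kN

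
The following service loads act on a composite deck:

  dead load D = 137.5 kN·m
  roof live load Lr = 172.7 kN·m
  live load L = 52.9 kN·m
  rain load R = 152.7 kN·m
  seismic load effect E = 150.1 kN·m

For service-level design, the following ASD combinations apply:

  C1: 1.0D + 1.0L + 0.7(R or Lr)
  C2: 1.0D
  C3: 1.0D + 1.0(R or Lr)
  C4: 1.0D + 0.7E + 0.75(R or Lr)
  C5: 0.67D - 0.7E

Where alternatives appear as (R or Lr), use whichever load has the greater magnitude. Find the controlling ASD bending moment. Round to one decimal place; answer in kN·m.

(R or Lr) → Lr = 172.7 kN·m.
C1: 1.0(137.5) + 1.0(52.9) + 0.7(172.7) = 137.5 + 52.9 + 120.9 = 311.3
C2: 1.0(137.5) = 137.5
C3: 1.0(137.5) + 1.0(172.7) = 137.5 + 172.7 = 310.2
C4: 1.0(137.5) + 0.7(150.1) + 0.75(172.7) = 137.5 + 105.1 + 129.5 = 372.1
C5: 0.67(137.5) - 0.7(150.1) = -12.9
The controlling combination is 4, giving 372.1 kN·m.

372.1 kN·m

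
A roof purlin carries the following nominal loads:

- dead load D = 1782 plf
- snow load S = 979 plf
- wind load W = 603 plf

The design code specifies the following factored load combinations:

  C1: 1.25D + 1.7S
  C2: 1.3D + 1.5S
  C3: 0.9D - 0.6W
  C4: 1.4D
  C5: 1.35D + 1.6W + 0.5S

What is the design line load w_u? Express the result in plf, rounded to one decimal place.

C1: 1.25(1782) + 1.7(979) = 2227.5 + 1664.3 = 3891.8
C2: 1.3(1782) + 1.5(979) = 2316.6 + 1468.5 = 3785.1
C3: 0.9(1782) - 0.6(603) = 1603.8 - 361.8 = 1242.0
C4: 1.4(1782) = 2494.8
C5: 1.35(1782) + 1.6(603) + 0.5(979) = 2405.7 + 964.8 + 489.5 = 3860.0
The controlling combination is 1, giving 3891.8 plf.

3891.8 plf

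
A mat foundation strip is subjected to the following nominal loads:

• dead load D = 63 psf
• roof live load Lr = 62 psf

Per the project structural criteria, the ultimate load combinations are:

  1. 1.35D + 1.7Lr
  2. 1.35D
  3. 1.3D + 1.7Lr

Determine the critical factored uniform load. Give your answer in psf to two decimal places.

1. 1.35(63) + 1.7(62) = 85.05 + 105.40 = 190.45
2. 1.35(63) = 85.05
3. 1.3(63) + 1.7(62) = 81.90 + 105.40 = 187.30
Combination 1 governs: q_u = 190.45 psf.

190.45 psf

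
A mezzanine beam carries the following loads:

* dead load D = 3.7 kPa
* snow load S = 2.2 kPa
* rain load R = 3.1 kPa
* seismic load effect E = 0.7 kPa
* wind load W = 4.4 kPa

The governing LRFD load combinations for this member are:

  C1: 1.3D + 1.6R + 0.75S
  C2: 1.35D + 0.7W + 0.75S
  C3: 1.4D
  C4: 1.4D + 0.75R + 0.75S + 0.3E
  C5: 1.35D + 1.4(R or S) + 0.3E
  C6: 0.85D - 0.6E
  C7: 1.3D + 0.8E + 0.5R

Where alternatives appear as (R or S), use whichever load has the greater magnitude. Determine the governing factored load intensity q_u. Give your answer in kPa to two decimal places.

11.42 kPa

(R or S) → R = 3.1 kPa.
C1: 1.3(3.7) + 1.6(3.1) + 0.75(2.2) = 11.42
C2: 1.35(3.7) + 0.7(4.4) + 0.75(2.2) = 9.73
C3: 1.4(3.7) = 5.18
C4: 1.4(3.7) + 0.75(3.1) + 0.75(2.2) + 0.3(0.7) = 9.37
C5: 1.35(3.7) + 1.4(3.1) + 0.3(0.7) = 9.55
C6: 0.85(3.7) - 0.6(0.7) = 2.73
C7: 1.3(3.7) + 0.8(0.7) + 0.5(3.1) = 6.92
Combination 1 governs: q_u = 11.42 kPa.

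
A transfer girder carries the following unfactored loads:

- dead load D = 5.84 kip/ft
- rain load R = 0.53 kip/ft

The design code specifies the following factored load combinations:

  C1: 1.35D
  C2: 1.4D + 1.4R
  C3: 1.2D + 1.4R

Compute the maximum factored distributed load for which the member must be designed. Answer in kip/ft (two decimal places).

8.92 kip/ft

C1: 1.35(5.84) = 7.88
C2: 1.4(5.84) + 1.4(0.53) = 8.18 + 0.74 = 8.92
C3: 1.2(5.84) + 1.4(0.53) = 7.01 + 0.74 = 7.75
The controlling combination is 2, giving 8.92 kip/ft.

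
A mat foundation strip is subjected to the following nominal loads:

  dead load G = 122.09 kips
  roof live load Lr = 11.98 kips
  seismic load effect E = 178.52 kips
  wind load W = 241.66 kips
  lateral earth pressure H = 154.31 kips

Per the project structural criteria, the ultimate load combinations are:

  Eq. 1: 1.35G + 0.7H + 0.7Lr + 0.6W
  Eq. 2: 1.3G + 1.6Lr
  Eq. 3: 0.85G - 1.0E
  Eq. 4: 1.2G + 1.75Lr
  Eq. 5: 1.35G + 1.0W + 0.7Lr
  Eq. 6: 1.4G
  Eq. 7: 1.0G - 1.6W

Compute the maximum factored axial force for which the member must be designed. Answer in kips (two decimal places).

Eq. 1: 1.35(122.09) + 0.7(154.31) + 0.7(11.98) + 0.6(241.66) = 426.22
Eq. 2: 1.3(122.09) + 1.6(11.98) = 158.72 + 19.17 = 177.89
Eq. 3: 0.85(122.09) - 1.0(178.52) = 103.78 - 178.52 = -74.74
Eq. 4: 1.2(122.09) + 1.75(11.98) = 167.47
Eq. 5: 1.35(122.09) + 1.0(241.66) + 0.7(11.98) = 164.82 + 241.66 + 8.39 = 414.87
Eq. 6: 1.4(122.09) = 170.93
Eq. 7: 1.0(122.09) - 1.6(241.66) = 122.09 - 386.66 = -264.57
Combination 1 governs: P_u = 426.22 kips.

426.22 kips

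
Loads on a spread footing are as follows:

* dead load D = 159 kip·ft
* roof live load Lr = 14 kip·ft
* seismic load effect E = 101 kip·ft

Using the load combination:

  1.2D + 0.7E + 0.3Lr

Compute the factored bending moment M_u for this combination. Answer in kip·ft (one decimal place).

1.2(159) + 0.7(101) + 0.3(14) = 190.8 + 70.7 + 4.2 = 265.7
M_u = 265.7 kip·ft.

265.7 kip·ft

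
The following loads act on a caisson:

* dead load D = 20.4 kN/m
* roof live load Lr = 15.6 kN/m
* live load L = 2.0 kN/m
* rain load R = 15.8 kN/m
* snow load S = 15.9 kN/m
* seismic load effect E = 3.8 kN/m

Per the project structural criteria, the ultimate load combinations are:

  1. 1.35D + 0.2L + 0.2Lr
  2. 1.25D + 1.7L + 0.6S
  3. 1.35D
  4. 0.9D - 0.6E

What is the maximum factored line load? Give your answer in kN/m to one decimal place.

38.4 kN/m

1. 1.35(20.4) + 0.2(2.0) + 0.2(15.6) = 31.1
2. 1.25(20.4) + 1.7(2.0) + 0.6(15.9) = 25.5 + 3.4 + 9.5 = 38.4
3. 1.35(20.4) = 27.5
4. 0.9(20.4) - 0.6(3.8) = 18.4 - 2.3 = 16.1
Combination 2 governs: w_u = 38.4 kN/m.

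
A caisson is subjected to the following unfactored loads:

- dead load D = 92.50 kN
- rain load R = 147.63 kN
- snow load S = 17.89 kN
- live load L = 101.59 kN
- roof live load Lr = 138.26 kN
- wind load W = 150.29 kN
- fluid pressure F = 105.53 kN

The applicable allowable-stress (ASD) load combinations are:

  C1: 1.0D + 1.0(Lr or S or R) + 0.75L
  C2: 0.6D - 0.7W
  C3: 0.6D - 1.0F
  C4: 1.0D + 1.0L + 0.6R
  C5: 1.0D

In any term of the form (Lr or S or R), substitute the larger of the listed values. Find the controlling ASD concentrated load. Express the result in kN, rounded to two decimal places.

(Lr or S or R) → R = 147.63 kN.
C1: 1.0(92.50) + 1.0(147.63) + 0.75(101.59) = 92.50 + 147.63 + 76.19 = 316.32
C2: 0.6(92.50) - 0.7(150.29) = 55.50 - 105.20 = -49.70
C3: 0.6(92.50) - 1.0(105.53) = 55.50 - 105.53 = -50.03
C4: 1.0(92.50) + 1.0(101.59) + 0.6(147.63) = 92.50 + 101.59 + 88.58 = 282.67
C5: 1.0(92.50) = 92.50
Maximum is from combination 1.

316.32 kN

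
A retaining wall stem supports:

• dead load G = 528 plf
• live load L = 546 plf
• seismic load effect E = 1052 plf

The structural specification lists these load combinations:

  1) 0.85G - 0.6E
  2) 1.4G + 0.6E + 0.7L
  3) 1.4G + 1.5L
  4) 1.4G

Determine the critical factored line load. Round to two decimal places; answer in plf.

1) 0.85(528) - 0.6(1052) = 448.80 - 631.20 = -182.40
2) 1.4(528) + 0.6(1052) + 0.7(546) = 739.20 + 631.20 + 382.20 = 1752.60
3) 1.4(528) + 1.5(546) = 739.20 + 819.00 = 1558.20
4) 1.4(528) = 739.20
Combination 2 governs: w_u = 1752.60 plf.

1752.60 plf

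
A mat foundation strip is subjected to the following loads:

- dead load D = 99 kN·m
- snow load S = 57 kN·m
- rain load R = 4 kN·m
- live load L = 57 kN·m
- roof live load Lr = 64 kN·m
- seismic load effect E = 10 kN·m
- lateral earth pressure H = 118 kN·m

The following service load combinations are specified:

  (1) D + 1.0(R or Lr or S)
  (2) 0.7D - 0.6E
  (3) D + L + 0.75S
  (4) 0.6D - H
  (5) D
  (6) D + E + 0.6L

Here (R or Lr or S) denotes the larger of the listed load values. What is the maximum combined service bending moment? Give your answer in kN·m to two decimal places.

198.75 kN·m

(R or Lr or S) → Lr = 64 kN·m.
(1) 1.0(99) + 1.0(64) = 163.00
(2) 0.7(99) - 0.6(10) = 63.30
(3) 1.0(99) + 1.0(57) + 0.75(57) = 198.75
(4) 0.6(99) - 1.0(118) = -58.60
(5) 1.0(99) = 99.00
(6) 1.0(99) + 1.0(10) + 0.6(57) = 143.20
The controlling combination is 3, giving 198.75 kN·m.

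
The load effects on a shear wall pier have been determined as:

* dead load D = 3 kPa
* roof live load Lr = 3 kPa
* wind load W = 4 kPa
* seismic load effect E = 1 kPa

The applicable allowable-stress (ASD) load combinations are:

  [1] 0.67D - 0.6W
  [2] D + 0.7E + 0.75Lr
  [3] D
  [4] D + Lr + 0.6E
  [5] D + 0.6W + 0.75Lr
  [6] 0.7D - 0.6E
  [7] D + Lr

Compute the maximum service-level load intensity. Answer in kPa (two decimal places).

[1] 0.67(3) - 0.6(4) = 2.01 - 2.40 = -0.39
[2] 1.0(3) + 0.7(1) + 0.75(3) = 3.00 + 0.70 + 2.25 = 5.95
[3] 1.0(3) = 3.00
[4] 1.0(3) + 1.0(3) + 0.6(1) = 3.00 + 3.00 + 0.60 = 6.60
[5] 1.0(3) + 0.6(4) + 0.75(3) = 3.00 + 2.40 + 2.25 = 7.65
[6] 0.7(3) - 0.6(1) = 2.10 - 0.60 = 1.50
[7] 1.0(3) + 1.0(3) = 3.00 + 3.00 = 6.00
Maximum is from combination 5.

7.65 kPa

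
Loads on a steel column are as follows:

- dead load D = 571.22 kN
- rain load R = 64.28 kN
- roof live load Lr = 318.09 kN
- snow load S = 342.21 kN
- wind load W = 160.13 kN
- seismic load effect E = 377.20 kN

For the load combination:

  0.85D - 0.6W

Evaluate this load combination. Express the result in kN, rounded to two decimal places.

0.85(571.22) - 0.6(160.13) = 389.46
N_u = 389.46 kN.

389.46 kN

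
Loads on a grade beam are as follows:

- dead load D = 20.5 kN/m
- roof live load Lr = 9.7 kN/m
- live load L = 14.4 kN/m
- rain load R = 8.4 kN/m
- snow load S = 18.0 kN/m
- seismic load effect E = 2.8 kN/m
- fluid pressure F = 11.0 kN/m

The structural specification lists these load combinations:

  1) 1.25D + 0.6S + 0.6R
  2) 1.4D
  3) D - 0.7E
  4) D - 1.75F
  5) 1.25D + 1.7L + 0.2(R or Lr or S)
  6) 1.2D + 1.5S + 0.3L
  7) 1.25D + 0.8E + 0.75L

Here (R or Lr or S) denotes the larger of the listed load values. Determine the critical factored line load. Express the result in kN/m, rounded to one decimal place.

(R or Lr or S) → S = 18.0 kN/m.
1) 1.25(20.5) + 0.6(18.0) + 0.6(8.4) = 41.5
2) 1.4(20.5) = 28.7
3) 1.0(20.5) - 0.7(2.8) = 20.5 - 2.0 = 18.5
4) 1.0(20.5) - 1.75(11.0) = 1.3
5) 1.25(20.5) + 1.7(14.4) + 0.2(18.0) = 25.6 + 24.5 + 3.6 = 53.7
6) 1.2(20.5) + 1.5(18.0) + 0.3(14.4) = 24.6 + 27.0 + 4.3 = 55.9
7) 1.25(20.5) + 0.8(2.8) + 0.75(14.4) = 38.7
Combination 6 governs: w_u = 55.9 kN/m.

55.9 kN/m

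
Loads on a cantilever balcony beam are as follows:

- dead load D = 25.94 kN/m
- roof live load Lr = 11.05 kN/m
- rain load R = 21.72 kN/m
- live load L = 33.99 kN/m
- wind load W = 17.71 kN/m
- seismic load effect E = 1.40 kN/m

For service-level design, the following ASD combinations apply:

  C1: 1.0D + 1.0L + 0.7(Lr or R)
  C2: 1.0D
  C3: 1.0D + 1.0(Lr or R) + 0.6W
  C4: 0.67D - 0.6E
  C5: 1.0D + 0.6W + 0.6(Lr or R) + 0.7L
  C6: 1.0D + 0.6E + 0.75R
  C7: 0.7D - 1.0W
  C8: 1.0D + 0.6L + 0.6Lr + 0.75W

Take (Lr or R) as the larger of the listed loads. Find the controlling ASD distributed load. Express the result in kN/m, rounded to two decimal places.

(Lr or R) → R = 21.72 kN/m.
C1: 1.0(25.94) + 1.0(33.99) + 0.7(21.72) = 25.94 + 33.99 + 15.20 = 75.13
C2: 1.0(25.94) = 25.94
C3: 1.0(25.94) + 1.0(21.72) + 0.6(17.71) = 25.94 + 21.72 + 10.63 = 58.29
C4: 0.67(25.94) - 0.6(1.40) = 17.38 - 0.84 = 16.54
C5: 1.0(25.94) + 0.6(17.71) + 0.6(21.72) + 0.7(33.99) = 25.94 + 10.63 + 13.03 + 23.79 = 73.39
C6: 1.0(25.94) + 0.6(1.40) + 0.75(21.72) = 25.94 + 0.84 + 16.29 = 43.07
C7: 0.7(25.94) - 1.0(17.71) = 18.16 - 17.71 = 0.45
C8: 1.0(25.94) + 0.6(33.99) + 0.6(11.05) + 0.75(17.71) = 66.25
The controlling combination is 1, giving 75.13 kN/m.

75.13 kN/m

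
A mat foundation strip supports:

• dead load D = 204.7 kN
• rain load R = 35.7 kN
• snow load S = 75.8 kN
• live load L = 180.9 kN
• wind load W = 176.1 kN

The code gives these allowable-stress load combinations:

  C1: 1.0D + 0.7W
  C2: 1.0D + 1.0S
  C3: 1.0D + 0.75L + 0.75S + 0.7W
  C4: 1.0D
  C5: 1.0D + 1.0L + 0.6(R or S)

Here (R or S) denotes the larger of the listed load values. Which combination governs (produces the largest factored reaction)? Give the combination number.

Combination 3

(R or S) → S = 75.8 kN.
C1: 1.0(204.7) + 0.7(176.1) = 204.70 + 123.27 = 327.97
C2: 1.0(204.7) + 1.0(75.8) = 204.70 + 75.80 = 280.50
C3: 1.0(204.7) + 0.75(180.9) + 0.75(75.8) + 0.7(176.1) = 204.70 + 135.68 + 56.85 + 123.27 = 520.50
C4: 1.0(204.7) = 204.70
C5: 1.0(204.7) + 1.0(180.9) + 0.6(75.8) = 204.70 + 180.90 + 45.48 = 431.08
The largest value is 520.50 kN from combination 3.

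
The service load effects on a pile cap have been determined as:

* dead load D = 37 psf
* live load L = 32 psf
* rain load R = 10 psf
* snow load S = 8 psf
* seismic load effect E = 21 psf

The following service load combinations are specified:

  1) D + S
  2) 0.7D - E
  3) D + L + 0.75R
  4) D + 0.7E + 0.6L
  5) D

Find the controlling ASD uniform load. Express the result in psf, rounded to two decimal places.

76.50 psf

1) 1.0(37) + 1.0(8) = 37.00 + 8.00 = 45.00
2) 0.7(37) - 1.0(21) = 25.90 - 21.00 = 4.90
3) 1.0(37) + 1.0(32) + 0.75(10) = 37.00 + 32.00 + 7.50 = 76.50
4) 1.0(37) + 0.7(21) + 0.6(32) = 37.00 + 14.70 + 19.20 = 70.90
5) 1.0(37) = 37.00
Combination 3 governs: q = 76.50 psf.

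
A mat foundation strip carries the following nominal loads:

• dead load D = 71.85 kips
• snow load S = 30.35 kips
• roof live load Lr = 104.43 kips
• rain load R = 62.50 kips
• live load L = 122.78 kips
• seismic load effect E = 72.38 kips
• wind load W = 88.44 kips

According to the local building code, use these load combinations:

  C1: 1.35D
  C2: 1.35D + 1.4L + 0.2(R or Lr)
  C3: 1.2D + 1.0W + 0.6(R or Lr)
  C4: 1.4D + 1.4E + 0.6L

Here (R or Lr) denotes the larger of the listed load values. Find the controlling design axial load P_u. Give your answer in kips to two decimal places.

289.78 kips

(R or Lr) → Lr = 104.43 kips.
C1: 1.35(71.85) = 97.00
C2: 1.35(71.85) + 1.4(122.78) + 0.2(104.43) = 97.00 + 171.89 + 20.89 = 289.78
C3: 1.2(71.85) + 1.0(88.44) + 0.6(104.43) = 86.22 + 88.44 + 62.66 = 237.32
C4: 1.4(71.85) + 1.4(72.38) + 0.6(122.78) = 100.59 + 101.33 + 73.67 = 275.59
The controlling combination is 2, giving 289.78 kips.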